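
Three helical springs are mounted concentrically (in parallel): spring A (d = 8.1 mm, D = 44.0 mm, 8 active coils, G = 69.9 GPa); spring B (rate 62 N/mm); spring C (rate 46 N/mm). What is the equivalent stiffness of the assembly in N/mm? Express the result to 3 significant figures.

k_A = Gd⁴/(8D³N_a) = (69.9×10³)(8.1⁴)/(8·44.0³·8) = 55.192 N/mm
Parallel: k_eq = 55.192 + 62 + 46 = 163.19 N/mm

163 N/mm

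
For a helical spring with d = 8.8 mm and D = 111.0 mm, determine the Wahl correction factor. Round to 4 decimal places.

C = D/d = 111.0/8.8 = 12.6136
K_W = (4C−1)/(4C−4) + 0.615/C = 49.455/46.455 + 0.0488 = 1.1133

1.1133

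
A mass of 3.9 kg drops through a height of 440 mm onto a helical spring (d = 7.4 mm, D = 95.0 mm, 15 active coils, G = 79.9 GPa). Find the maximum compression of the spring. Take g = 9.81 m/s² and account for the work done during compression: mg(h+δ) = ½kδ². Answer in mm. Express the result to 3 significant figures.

138 mm

k = Gd⁴/(8D³N_a) = (79.9×10³)(7.4⁴)/(8·95.0³·15) = 2.3287 N/mm
W = mg = 3.9 × 9.81 = 38.259 N
½kδ² − Wδ − Wh = 0 → δ = (W + √(W² + 2kWh))/k
δ = (38.259 + √(1463.8 + 78403.9))/2.3287 = (38.259 + 282.61)/2.3287 = 137.79 mm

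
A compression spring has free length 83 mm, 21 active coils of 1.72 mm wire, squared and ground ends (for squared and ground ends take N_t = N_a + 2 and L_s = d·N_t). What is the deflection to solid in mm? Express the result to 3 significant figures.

N_t = 23; L_s = 1.72·23 = 39.56 mm
δ_solid = L₀ − L_s = 83 − 39.56 = 43.44 mm

43.4 mm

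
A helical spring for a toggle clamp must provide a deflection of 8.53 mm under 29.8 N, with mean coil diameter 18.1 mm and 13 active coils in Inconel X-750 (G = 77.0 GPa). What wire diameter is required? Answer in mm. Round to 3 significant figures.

2.30 mm

Required rate k = F/δ = 29.8/8.53 = 3.4936 N/mm
d = (8D³N_a·k / G)^(1/4) = (8·18.1³·13·3.4936 / (77.0×10³))^0.25
  = (27.98)^0.25 = 2.2999 mm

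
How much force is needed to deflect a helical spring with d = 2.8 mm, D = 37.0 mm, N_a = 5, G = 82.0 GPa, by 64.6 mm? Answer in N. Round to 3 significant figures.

k = Gd⁴/(8D³N_a) = (82.0×10³)(2.8⁴)/(8·37.0³·5) = 2.4876 N/mm
F = k·δ = 2.4876 × 64.6 = 160.7 N

161 N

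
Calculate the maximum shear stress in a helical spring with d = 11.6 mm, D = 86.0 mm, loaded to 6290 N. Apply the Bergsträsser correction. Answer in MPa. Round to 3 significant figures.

1050 MPa

Spring index C = D/d = 86.0/11.6 = 7.4138
K_B = (4C+2)/(4C−3) = 31.655/26.655 = 1.1876
τ₀ = 8FD/(πd³) = 8·6290·86.0/(π·11.6³) = 4.32752e+06/4903.7 = 882.5 MPa
τ_max = K·τ₀ = 1.1876 × 882.5 = 1048 MPa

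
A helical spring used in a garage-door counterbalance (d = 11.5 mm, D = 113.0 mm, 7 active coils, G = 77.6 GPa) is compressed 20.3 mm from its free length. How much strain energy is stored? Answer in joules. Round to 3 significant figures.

3.46 J

k = Gd⁴/(8D³N_a) = (77.6×10³)(11.5⁴)/(8·113.0³·7) = 16.797 N/mm
U = ½kδ² = 0.5 × 16.797 × 20.3² = 3460.9 N·mm = 3.4609 J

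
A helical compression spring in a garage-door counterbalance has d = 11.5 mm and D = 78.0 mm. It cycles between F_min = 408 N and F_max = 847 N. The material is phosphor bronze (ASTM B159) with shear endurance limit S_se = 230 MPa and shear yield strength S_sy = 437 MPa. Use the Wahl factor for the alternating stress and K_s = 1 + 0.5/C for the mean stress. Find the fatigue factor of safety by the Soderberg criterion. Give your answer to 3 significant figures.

2.83

C = D/d = 78.0/11.5 = 6.7826; K_W = (4C−1)/(4C−4)+0.615/C = 1.2204; K_s = 1+0.5/C = 1.0737
F_a = (F_max−F_min)/2 = 219.5 N; F_m = (F_max+F_min)/2 = 627.5 N
τ_a = K_W·8F_aD/(πd³) = 1.2204 × 28.667 = 34.984 MPa
τ_m = K_s·8F_mD/(πd³) = 1.0737 × 81.951 = 87.992 MPa
Soderberg: 1/n_f = τ_a/S_se + τ_m/S_sy = 34.984/230 + 87.992/437 = 0.15210 + 0.20136 = 0.35346
n_f = 1/0.35346 = 2.829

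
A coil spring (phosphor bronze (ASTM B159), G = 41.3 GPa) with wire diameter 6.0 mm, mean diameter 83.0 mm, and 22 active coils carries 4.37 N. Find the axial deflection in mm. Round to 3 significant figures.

k = Gd⁴/(8D³N_a) = (41.3×10³)(6.0⁴)/(8·83.0³·22) = 0.53187 N/mm
δ = F/k = 4.37 / 0.53187 = 8.2162 mm

8.22 mm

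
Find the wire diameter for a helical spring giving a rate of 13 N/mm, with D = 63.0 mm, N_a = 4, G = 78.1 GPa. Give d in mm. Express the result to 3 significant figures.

6.04 mm

d = (8D³N_a·k / G)^(1/4) = (8·63.0³·4·13 / (78.1×10³))^0.25
  = (1331.9)^0.25 = 6.0411 mm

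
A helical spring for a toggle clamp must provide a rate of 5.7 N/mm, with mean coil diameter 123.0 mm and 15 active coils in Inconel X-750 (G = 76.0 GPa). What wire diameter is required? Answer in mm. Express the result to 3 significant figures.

11.4 mm

d = (8D³N_a·k / G)^(1/4) = (8·123.0³·15·5.7 / (76.0×10³))^0.25
  = (16748)^0.25 = 11.3760 mm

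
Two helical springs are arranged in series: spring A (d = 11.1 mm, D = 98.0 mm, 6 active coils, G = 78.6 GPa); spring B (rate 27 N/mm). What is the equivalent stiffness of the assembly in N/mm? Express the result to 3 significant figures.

k_A = Gd⁴/(8D³N_a) = (78.6×10³)(11.1⁴)/(8·98.0³·6) = 26.412 N/mm
Series: 1/k_eq = 1/26.412 + 1/27 = 0.074899; k_eq = 13.351 N/mm

13.4 N/mm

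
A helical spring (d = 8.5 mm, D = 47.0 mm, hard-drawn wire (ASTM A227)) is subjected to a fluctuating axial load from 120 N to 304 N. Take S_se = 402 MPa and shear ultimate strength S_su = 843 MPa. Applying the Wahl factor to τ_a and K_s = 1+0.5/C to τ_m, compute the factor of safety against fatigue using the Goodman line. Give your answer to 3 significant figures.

9.06

C = D/d = 47.0/8.5 = 5.5294; K_W = (4C−1)/(4C−4)+0.615/C = 1.2768; K_s = 1+0.5/C = 1.0904
F_a = (F_max−F_min)/2 = 92 N; F_m = (F_max+F_min)/2 = 212 N
τ_a = K_W·8F_aD/(πd³) = 1.2768 × 17.93 = 22.893 MPa
τ_m = K_s·8F_mD/(πd³) = 1.0904 × 41.316 = 45.052 MPa
Goodman: 1/n_f = τ_a/S_se + τ_m/S_su = 22.893/402 + 45.052/843 = 0.05695 + 0.05344 = 0.11039
n_f = 1/0.11039 = 9.059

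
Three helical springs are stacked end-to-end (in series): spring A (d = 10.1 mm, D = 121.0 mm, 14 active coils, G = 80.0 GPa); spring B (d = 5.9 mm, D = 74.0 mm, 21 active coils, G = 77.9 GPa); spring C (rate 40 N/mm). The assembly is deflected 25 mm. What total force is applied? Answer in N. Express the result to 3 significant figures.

25.4 N

k_A = Gd⁴/(8D³N_a) = (80.0×10³)(10.1⁴)/(8·121.0³·14) = 4.1957 N/mm
k_B = Gd⁴/(8D³N_a) = (77.9×10³)(5.9⁴)/(8·74.0³·21) = 1.3866 N/mm
Series: 1/k_eq = 1/4.1957 + 1/1.3866 + 1/40 = 0.98455; k_eq = 1.0157 N/mm
F = k_eq·δ = 1.0157·25 = 25.392 N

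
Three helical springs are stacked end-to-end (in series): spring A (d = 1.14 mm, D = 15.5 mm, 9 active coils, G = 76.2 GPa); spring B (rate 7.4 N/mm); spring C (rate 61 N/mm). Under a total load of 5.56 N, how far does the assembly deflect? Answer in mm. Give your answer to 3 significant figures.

k_A = Gd⁴/(8D³N_a) = (76.2×10³)(1.14⁴)/(8·15.5³·9) = 0.48001 N/mm
Series: 1/k_eq = 1/0.48001 + 1/7.4 + 1/61 = 2.2348; k_eq = 0.44746 N/mm
δ = F/k_eq = 5.56/0.44746 = 12.426 mm

12.4 mm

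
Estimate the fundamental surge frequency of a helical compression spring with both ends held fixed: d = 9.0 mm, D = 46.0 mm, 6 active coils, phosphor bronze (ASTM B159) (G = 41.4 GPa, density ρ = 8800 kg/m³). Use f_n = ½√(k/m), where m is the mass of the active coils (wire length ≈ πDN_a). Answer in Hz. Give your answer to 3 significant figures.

173 Hz

k = Gd⁴/(8D³N_a) = (41.4×10³)(9.0⁴)/(8·46.0³·6) = 58.137 N/mm = 58137 N/m
Wire length L = πDN_a = π·46.0·6 = 867.08 mm
m = ρ·(πd²/4)·L = 8800 × 63.617×10⁻⁶ m² × 0.86708 m = 0.48542 kg
f_n = ½√(k/m) = 0.5·√(58137/0.48542) = 0.5·√(1.1977e+05) = 173.04 Hz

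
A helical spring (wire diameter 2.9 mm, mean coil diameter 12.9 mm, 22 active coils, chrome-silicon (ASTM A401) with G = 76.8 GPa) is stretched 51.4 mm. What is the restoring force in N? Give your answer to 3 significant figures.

k = Gd⁴/(8D³N_a) = (76.8×10³)(2.9⁴)/(8·12.9³·22) = 14.377 N/mm
F = k·δ = 14.377 × 51.4 = 738.98 N

739 N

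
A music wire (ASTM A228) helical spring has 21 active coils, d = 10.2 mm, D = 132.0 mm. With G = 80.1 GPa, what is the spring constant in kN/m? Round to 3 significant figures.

2.24 kN/m

k = Gd⁴/(8D³N_a) = (80.1×10³ × 10.2⁴) / (8 × 132.0³ × 21)
  = 8.67028e+08 / 3.86395e+08 = 2.2439 N/mm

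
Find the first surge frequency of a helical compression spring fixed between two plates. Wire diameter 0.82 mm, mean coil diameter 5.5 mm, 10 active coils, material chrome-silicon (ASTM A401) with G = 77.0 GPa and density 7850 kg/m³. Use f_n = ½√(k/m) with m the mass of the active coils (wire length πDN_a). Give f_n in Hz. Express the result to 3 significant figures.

k = Gd⁴/(8D³N_a) = (77.0×10³)(0.82⁴)/(8·5.5³·10) = 2.6156 N/mm = 2615.6 N/m
Wire length L = πDN_a = π·5.5·10 = 172.79 mm
m = ρ·(πd²/4)·L = 7850 × 0.5281×10⁻⁶ m² × 0.17279 m = 0.00071631 kg
f_n = ½√(k/m) = 0.5·√(2615.6/0.00071631) = 0.5·√(3.6515e+06) = 955.44 Hz

955 Hz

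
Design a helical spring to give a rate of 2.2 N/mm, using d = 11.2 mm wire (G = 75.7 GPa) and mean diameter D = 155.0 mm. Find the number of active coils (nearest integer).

18

N_a = Gd⁴/(8D³k) = (75.7×10³ × 11.2⁴)/(8 × 155.0³ × 2.2)
    = 1.19115e+09 / 6.55402e+07 = 18.17 → 18 coils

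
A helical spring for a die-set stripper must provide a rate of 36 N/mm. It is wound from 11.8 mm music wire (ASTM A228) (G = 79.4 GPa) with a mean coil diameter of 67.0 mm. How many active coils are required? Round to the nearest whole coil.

18

N_a = Gd⁴/(8D³k) = (79.4×10³ × 11.8⁴)/(8 × 67.0³ × 36)
    = 1.53939e+09 / 8.66197e+07 = 17.77 → 18 coils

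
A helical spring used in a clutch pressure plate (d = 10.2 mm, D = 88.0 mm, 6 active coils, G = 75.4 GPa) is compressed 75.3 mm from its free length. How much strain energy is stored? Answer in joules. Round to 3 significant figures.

70.7 J

k = Gd⁴/(8D³N_a) = (75.4×10³)(10.2⁴)/(8·88.0³·6) = 24.951 N/mm
U = ½kδ² = 0.5 × 24.951 × 75.3² = 70736 N·mm = 70.736 J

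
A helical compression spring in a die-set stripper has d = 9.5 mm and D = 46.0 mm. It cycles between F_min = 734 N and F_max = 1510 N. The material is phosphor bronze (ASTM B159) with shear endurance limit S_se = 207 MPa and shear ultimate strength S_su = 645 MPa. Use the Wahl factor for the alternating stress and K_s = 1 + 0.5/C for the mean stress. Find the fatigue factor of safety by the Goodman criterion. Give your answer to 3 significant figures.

C = D/d = 46.0/9.5 = 4.8421; K_W = (4C−1)/(4C−4)+0.615/C = 1.3222; K_s = 1+0.5/C = 1.1033
F_a = (F_max−F_min)/2 = 388 N; F_m = (F_max+F_min)/2 = 1122 N
τ_a = K_W·8F_aD/(πd³) = 1.3222 × 53.01 = 70.091 MPa
τ_m = K_s·8F_mD/(πd³) = 1.1033 × 153.29 = 169.12 MPa
Goodman: 1/n_f = τ_a/S_se + τ_m/S_su = 70.091/207 + 169.12/645 = 0.33860 + 0.26220 = 0.60081
n_f = 1/0.60081 = 1.664

1.66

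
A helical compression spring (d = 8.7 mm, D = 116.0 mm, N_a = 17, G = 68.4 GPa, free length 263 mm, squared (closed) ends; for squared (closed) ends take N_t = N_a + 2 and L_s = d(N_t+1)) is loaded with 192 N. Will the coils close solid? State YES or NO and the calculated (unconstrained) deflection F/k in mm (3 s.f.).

YES, δ = 104 mm

k = Gd⁴/(8D³N_a) = (68.4×10³)(8.7⁴)/(8·116.0³·17) = 1.846 N/mm
N_t = 19; L_s = 8.7·20 = 174 mm; δ_solid = L₀ − L_s = 263 − 174 = 89 mm
δ = F/k = 192/1.846 = 104.01 mm
δ ≥ δ_solid → spring goes solid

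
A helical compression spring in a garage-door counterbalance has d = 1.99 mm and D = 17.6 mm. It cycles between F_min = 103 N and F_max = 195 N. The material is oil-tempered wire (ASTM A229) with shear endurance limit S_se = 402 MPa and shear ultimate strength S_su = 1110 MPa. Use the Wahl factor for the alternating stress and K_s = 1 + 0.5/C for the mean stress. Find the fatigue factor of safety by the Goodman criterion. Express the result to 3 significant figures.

C = D/d = 17.6/1.99 = 8.8442; K_W = (4C−1)/(4C−4)+0.615/C = 1.1651; K_s = 1+0.5/C = 1.0565
F_a = (F_max−F_min)/2 = 46 N; F_m = (F_max+F_min)/2 = 149 N
τ_a = K_W·8F_aD/(πd³) = 1.1651 × 261.61 = 304.81 MPa
τ_m = K_s·8F_mD/(πd³) = 1.0565 × 847.38 = 895.29 MPa
Goodman: 1/n_f = τ_a/S_se + τ_m/S_su = 304.81/402 + 895.29/1110 = 0.75824 + 0.80657 = 1.5648
n_f = 1/1.5648 = 0.6391

0.639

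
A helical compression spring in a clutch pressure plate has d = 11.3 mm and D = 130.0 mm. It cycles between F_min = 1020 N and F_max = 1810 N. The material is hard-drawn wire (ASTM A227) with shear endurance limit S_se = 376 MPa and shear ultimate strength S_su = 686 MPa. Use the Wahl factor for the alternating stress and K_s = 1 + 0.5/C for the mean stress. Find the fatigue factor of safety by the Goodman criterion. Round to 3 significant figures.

1.31

C = D/d = 130.0/11.3 = 11.5044; K_W = (4C−1)/(4C−4)+0.615/C = 1.1249; K_s = 1+0.5/C = 1.0435
F_a = (F_max−F_min)/2 = 395 N; F_m = (F_max+F_min)/2 = 1415 N
τ_a = K_W·8F_aD/(πd³) = 1.1249 × 90.624 = 101.94 MPa
τ_m = K_s·8F_mD/(πd³) = 1.0435 × 324.64 = 338.75 MPa
Goodman: 1/n_f = τ_a/S_se + τ_m/S_su = 101.94/376 + 338.75/686 = 0.27112 + 0.49381 = 0.76492
n_f = 1/0.76492 = 1.307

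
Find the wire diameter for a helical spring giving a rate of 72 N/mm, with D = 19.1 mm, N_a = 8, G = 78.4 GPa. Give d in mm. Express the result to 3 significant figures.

d = (8D³N_a·k / G)^(1/4) = (8·19.1³·8·72 / (78.4×10³))^0.25
  = (409.54)^0.25 = 4.4986 mm

4.50 mm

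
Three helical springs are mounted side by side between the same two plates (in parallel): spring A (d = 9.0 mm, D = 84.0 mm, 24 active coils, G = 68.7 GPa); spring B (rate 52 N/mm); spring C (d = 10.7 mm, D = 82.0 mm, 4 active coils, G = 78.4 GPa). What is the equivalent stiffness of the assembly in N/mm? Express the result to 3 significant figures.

114 N/mm

k_A = Gd⁴/(8D³N_a) = (68.7×10³)(9.0⁴)/(8·84.0³·24) = 3.9608 N/mm
k_C = Gd⁴/(8D³N_a) = (78.4×10³)(10.7⁴)/(8·82.0³·4) = 58.245 N/mm
Parallel: k_eq = 3.9608 + 52 + 58.245 = 114.21 N/mm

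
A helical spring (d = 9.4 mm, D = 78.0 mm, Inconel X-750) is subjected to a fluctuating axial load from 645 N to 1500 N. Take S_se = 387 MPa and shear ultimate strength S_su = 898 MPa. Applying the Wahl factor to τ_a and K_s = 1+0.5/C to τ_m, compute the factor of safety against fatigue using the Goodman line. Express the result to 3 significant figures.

C = D/d = 78.0/9.4 = 8.2979; K_W = (4C−1)/(4C−4)+0.615/C = 1.1769; K_s = 1+0.5/C = 1.0603
F_a = (F_max−F_min)/2 = 427.5 N; F_m = (F_max+F_min)/2 = 1072.5 N
τ_a = K_W·8F_aD/(πd³) = 1.1769 × 102.23 = 120.32 MPa
τ_m = K_s·8F_mD/(πd³) = 1.0603 × 256.48 = 271.93 MPa
Goodman: 1/n_f = τ_a/S_se + τ_m/S_su = 120.32/387 + 271.93/898 = 0.31089 + 0.30282 = 0.61371
n_f = 1/0.61371 = 1.629

1.63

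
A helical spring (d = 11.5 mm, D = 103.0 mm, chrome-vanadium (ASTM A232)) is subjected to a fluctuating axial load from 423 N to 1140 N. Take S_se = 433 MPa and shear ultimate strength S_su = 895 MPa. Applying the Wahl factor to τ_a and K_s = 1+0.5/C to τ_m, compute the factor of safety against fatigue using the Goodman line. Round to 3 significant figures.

C = D/d = 103.0/11.5 = 8.9565; K_W = (4C−1)/(4C−4)+0.615/C = 1.1629; K_s = 1+0.5/C = 1.0558
F_a = (F_max−F_min)/2 = 358.5 N; F_m = (F_max+F_min)/2 = 781.5 N
τ_a = K_W·8F_aD/(πd³) = 1.1629 × 61.826 = 71.899 MPa
τ_m = K_s·8F_mD/(πd³) = 1.0558 × 134.78 = 142.3 MPa
Goodman: 1/n_f = τ_a/S_se + τ_m/S_su = 71.899/433 + 142.3/895 = 0.16605 + 0.15899 = 0.32504
n_f = 1/0.32504 = 3.077

3.08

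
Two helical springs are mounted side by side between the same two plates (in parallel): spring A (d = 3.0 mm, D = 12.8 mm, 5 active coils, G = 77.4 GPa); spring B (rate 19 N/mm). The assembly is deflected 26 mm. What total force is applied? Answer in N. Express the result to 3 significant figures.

k_A = Gd⁴/(8D³N_a) = (77.4×10³)(3.0⁴)/(8·12.8³·5) = 74.737 N/mm
Parallel: k_eq = 74.737 + 19 = 93.737 N/mm
F = k_eq·δ = 93.737·26 = 2437.2 N

2440 N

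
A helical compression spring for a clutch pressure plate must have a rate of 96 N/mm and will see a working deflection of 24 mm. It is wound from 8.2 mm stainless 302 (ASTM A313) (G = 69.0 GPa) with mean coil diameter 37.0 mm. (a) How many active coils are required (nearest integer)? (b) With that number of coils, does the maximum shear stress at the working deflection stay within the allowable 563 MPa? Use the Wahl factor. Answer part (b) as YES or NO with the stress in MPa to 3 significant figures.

N_a = Gd⁴/(8D³k) = (69.0×10³)(8.2⁴)/(8·37.0³·96) = 8.019 → N_a = 8
Actual rate k = Gd⁴/(8D³·8) = 96.232 N/mm
Working load F = kδ = 96.232·24 = 2309.6 N
C = 37.0/8.2 = 4.5122; K_W = (4C−1)/(4C−4)+0.615/C = 1.3498
τ_max = K_W·8FD/(πd³) = 1.3498·394.67 = 532.74 MPa
τ_max ≤ 563 MPa → acceptable

(a) 8 coils; (b) YES, τ_max = 533 MPa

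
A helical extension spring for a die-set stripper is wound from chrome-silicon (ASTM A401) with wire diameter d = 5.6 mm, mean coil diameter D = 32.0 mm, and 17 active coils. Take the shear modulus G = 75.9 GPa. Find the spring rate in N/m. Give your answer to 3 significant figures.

16700 N/m

k = Gd⁴/(8D³N_a) = (75.9×10³ × 5.6⁴) / (8 × 32.0³ × 17)
  = 7.46438e+07 / 4.45645e+06 = 16.75 N/mm = 16750 N/m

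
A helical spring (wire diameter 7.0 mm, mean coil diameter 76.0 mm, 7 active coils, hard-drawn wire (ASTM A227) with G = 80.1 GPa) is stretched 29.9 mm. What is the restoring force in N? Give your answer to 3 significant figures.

234 N

k = Gd⁴/(8D³N_a) = (80.1×10³)(7.0⁴)/(8·76.0³·7) = 7.8234 N/mm
F = k·δ = 7.8234 × 29.9 = 233.92 N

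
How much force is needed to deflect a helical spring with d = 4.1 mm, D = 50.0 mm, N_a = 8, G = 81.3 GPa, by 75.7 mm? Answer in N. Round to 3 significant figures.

217 N

k = Gd⁴/(8D³N_a) = (81.3×10³)(4.1⁴)/(8·50.0³·8) = 2.8717 N/mm
F = k·δ = 2.8717 × 75.7 = 217.39 N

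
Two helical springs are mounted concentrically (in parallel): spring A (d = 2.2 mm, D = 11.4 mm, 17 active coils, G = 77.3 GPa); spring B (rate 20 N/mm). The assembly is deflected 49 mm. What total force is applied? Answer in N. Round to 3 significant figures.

1420 N

k_A = Gd⁴/(8D³N_a) = (77.3×10³)(2.2⁴)/(8·11.4³·17) = 8.987 N/mm
Parallel: k_eq = 8.987 + 20 = 28.987 N/mm
F = k_eq·δ = 28.987·49 = 1420.4 N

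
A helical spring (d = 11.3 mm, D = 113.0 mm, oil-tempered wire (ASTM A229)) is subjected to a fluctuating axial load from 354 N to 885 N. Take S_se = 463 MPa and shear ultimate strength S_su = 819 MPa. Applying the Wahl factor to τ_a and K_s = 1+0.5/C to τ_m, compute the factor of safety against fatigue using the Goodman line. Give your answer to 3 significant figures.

C = D/d = 113.0/11.3 = 10.0000; K_W = (4C−1)/(4C−4)+0.615/C = 1.1448; K_s = 1+0.5/C = 1.0500
F_a = (F_max−F_min)/2 = 265.5 N; F_m = (F_max+F_min)/2 = 619.5 N
τ_a = K_W·8F_aD/(πd³) = 1.1448 × 52.948 = 60.616 MPa
τ_m = K_s·8F_mD/(πd³) = 1.0500 × 123.54 = 129.72 MPa
Goodman: 1/n_f = τ_a/S_se + τ_m/S_su = 60.616/463 + 129.72/819 = 0.13092 + 0.15839 = 0.28931
n_f = 1/0.28931 = 3.456

3.46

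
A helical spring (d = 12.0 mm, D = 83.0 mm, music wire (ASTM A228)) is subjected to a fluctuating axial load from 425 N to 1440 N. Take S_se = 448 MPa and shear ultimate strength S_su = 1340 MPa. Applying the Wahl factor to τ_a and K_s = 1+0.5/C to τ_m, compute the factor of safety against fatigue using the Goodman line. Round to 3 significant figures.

3.85

C = D/d = 83.0/12.0 = 6.9167; K_W = (4C−1)/(4C−4)+0.615/C = 1.2157; K_s = 1+0.5/C = 1.0723
F_a = (F_max−F_min)/2 = 507.5 N; F_m = (F_max+F_min)/2 = 932.5 N
τ_a = K_W·8F_aD/(πd³) = 1.2157 × 62.074 = 75.462 MPa
τ_m = K_s·8F_mD/(πd³) = 1.0723 × 114.06 = 122.3 MPa
Goodman: 1/n_f = τ_a/S_se + τ_m/S_su = 75.462/448 + 122.3/1340 = 0.16844 + 0.09127 = 0.25971
n_f = 1/0.25971 = 3.85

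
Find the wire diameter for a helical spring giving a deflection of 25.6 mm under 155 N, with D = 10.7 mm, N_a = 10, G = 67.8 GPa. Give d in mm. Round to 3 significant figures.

Required rate k = F/δ = 155/25.6 = 6.0547 N/mm
d = (8D³N_a·k / G)^(1/4) = (8·10.7³·10·6.0547 / (67.8×10³))^0.25
  = (8.7519)^0.25 = 1.7200 mm

1.72 mm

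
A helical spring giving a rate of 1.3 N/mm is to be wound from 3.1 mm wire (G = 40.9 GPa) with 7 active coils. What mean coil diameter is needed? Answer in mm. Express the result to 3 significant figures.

37.3 mm

D = (Gd⁴/(8N_a·k))^(1/3) = (40.9×10³·3.1⁴/(8·7·1.3))^(1/3)
  = (51884.6)^(1/3) = 37.2975 mm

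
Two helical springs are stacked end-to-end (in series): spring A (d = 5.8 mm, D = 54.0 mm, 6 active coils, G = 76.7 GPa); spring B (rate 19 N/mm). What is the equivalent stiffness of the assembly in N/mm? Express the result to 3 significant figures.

7.16 N/mm

k_A = Gd⁴/(8D³N_a) = (76.7×10³)(5.8⁴)/(8·54.0³·6) = 11.484 N/mm
Series: 1/k_eq = 1/11.484 + 1/19 = 0.13971; k_eq = 7.1576 N/mm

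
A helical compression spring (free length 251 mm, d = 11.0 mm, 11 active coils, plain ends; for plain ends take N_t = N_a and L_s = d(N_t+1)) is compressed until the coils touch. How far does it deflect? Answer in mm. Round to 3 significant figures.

119 mm

N_t = 11; L_s = 11.0·12 = 132 mm
δ_solid = L₀ − L_s = 251 − 132 = 119 mm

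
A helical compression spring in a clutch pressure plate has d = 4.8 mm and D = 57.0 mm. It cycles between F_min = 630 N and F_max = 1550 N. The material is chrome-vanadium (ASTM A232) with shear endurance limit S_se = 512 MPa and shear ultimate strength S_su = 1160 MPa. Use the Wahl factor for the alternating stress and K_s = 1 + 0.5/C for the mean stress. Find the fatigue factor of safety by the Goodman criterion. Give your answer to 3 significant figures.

C = D/d = 57.0/4.8 = 11.8750; K_W = (4C−1)/(4C−4)+0.615/C = 1.1208; K_s = 1+0.5/C = 1.0421
F_a = (F_max−F_min)/2 = 460 N; F_m = (F_max+F_min)/2 = 1090 N
τ_a = K_W·8F_aD/(πd³) = 1.1208 × 603.74 = 676.64 MPa
τ_m = K_s·8F_mD/(πd³) = 1.0421 × 1430.6 = 1490.8 MPa
Goodman: 1/n_f = τ_a/S_se + τ_m/S_su = 676.64/512 + 1490.8/1160 = 1.32157 + 1.28520 = 2.6068
n_f = 1/2.6068 = 0.3836

0.384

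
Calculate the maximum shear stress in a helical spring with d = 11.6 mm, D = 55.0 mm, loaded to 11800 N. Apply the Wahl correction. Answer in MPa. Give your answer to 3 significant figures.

1410 MPa

Spring index C = D/d = 55.0/11.6 = 4.7414
K_W = (4C−1)/(4C−4) + 0.615/C = 17.966/14.966 + 0.1297 = 1.3302
τ₀ = 8FD/(πd³) = 8·11800·55.0/(π·11.6³) = 5.192e+06/4903.7 = 1058.8 MPa
τ_max = K·τ₀ = 1.3302 × 1058.8 = 1408.4 MPa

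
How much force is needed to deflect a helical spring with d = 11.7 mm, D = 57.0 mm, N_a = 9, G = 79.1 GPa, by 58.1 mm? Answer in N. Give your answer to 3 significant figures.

k = Gd⁴/(8D³N_a) = (79.1×10³)(11.7⁴)/(8·57.0³·9) = 111.16 N/mm
F = k·δ = 111.16 × 58.1 = 6458.6 N

6460 N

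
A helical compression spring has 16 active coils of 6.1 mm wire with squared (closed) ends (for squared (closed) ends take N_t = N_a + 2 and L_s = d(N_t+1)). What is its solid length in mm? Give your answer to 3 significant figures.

squared (closed) ends: N_t = N_a + 2 = 16 + 2 = 18
L_s = d·(N_t+1) = 6.1 × 19 = 115.9 mm

116 mm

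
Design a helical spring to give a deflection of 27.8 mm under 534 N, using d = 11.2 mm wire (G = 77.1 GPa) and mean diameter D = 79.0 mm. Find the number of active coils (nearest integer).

Required rate k = F/δ = 534/27.8 = 19.209 N/mm
N_a = Gd⁴/(8D³k) = (77.1×10³ × 11.2⁴)/(8 × 79.0³ × 19.209)
    = 1.21318e+09 / 7.57648e+07 = 16.01 → 16 coils

16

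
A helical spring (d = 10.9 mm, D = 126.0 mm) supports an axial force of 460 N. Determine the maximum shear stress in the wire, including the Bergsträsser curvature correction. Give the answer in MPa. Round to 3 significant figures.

127 MPa

Spring index C = D/d = 126.0/10.9 = 11.5596
K_B = (4C+2)/(4C−3) = 48.239/43.239 = 1.1156
τ₀ = 8FD/(πd³) = 8·460·126.0/(π·10.9³) = 463680/4068.5 = 113.97 MPa
τ_max = K·τ₀ = 1.1156 × 113.97 = 127.15 MPa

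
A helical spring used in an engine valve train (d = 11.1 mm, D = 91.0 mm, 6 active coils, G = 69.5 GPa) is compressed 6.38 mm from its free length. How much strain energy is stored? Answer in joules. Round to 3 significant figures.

k = Gd⁴/(8D³N_a) = (69.5×10³)(11.1⁴)/(8·91.0³·6) = 29.168 N/mm
U = ½kδ² = 0.5 × 29.168 × 6.38² = 593.64 N·mm = 0.59364 J

0.594 J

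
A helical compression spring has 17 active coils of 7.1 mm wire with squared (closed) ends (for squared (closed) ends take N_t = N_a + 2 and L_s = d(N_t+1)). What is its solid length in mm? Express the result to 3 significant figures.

142 mm

squared (closed) ends: N_t = N_a + 2 = 17 + 2 = 19
L_s = d·(N_t+1) = 7.1 × 20 = 142 mm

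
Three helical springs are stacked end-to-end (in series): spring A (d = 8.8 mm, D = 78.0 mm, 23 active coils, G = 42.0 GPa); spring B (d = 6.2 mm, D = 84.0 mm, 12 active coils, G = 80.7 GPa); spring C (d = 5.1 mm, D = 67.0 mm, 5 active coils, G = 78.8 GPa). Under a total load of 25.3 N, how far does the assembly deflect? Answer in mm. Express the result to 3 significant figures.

k_A = Gd⁴/(8D³N_a) = (42.0×10³)(8.8⁴)/(8·78.0³·23) = 2.8846 N/mm
k_B = Gd⁴/(8D³N_a) = (80.7×10³)(6.2⁴)/(8·84.0³·12) = 2.0957 N/mm
k_C = Gd⁴/(8D³N_a) = (78.8×10³)(5.1⁴)/(8·67.0³·5) = 4.4312 N/mm
Series: 1/k_eq = 1/2.8846 + 1/2.0957 + 1/4.4312 = 1.0495; k_eq = 0.95282 N/mm
δ = F/k_eq = 25.3/0.95282 = 26.553 mm

26.6 mm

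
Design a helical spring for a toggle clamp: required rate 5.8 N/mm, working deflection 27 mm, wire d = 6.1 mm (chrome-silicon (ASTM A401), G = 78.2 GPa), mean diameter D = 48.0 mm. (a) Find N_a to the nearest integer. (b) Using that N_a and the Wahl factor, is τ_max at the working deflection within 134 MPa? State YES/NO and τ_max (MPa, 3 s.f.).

N_a = Gd⁴/(8D³k) = (78.2×10³)(6.1⁴)/(8·48.0³·5.8) = 21.1 → N_a = 21
Actual rate k = Gd⁴/(8D³·21) = 5.8276 N/mm
Working load F = kδ = 5.8276·27 = 157.35 N
C = 48.0/6.1 = 7.8689; K_W = (4C−1)/(4C−4)+0.615/C = 1.1873
τ_max = K_W·8FD/(πd³) = 1.1873·84.732 = 100.61 MPa
τ_max ≤ 134 MPa → acceptable

(a) 21 coils; (b) YES, τ_max = 101 MPa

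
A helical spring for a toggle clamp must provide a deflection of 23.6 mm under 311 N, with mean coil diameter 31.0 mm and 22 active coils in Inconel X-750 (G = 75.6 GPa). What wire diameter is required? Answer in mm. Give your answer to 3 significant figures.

5.50 mm

Required rate k = F/δ = 311/23.6 = 13.178 N/mm
d = (8D³N_a·k / G)^(1/4) = (8·31.0³·22·13.178 / (75.6×10³))^0.25
  = (913.95)^0.25 = 5.4983 mm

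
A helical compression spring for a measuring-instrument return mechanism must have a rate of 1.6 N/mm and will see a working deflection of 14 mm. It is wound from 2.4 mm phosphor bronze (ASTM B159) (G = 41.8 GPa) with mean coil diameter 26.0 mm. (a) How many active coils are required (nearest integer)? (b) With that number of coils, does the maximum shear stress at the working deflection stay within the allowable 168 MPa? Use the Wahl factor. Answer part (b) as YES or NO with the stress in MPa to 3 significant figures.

N_a = Gd⁴/(8D³k) = (41.8×10³)(2.4⁴)/(8·26.0³·1.6) = 6.164 → N_a = 6
Actual rate k = Gd⁴/(8D³·6) = 1.6438 N/mm
Working load F = kδ = 1.6438·14 = 23.014 N
C = 26.0/2.4 = 10.8333; K_W = (4C−1)/(4C−4)+0.615/C = 1.1330
τ_max = K_W·8FD/(πd³) = 1.1330·110.22 = 124.89 MPa
τ_max ≤ 168 MPa → acceptable

(a) 6 coils; (b) YES, τ_max = 125 MPa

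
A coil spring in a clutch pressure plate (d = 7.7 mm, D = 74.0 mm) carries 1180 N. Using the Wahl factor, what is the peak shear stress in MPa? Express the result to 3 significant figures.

561 MPa

Spring index C = D/d = 74.0/7.7 = 9.6104
K_W = (4C−1)/(4C−4) + 0.615/C = 37.442/34.442 + 0.0640 = 1.1511
τ₀ = 8FD/(πd³) = 8·1180·74.0/(π·7.7³) = 698560/1434.2 = 487.06 MPa
τ_max = K·τ₀ = 1.1511 × 487.06 = 560.65 MPa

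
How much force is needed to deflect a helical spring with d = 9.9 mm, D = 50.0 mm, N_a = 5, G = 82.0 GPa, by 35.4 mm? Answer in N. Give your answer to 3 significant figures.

5580 N

k = Gd⁴/(8D³N_a) = (82.0×10³)(9.9⁴)/(8·50.0³·5) = 157.54 N/mm
F = k·δ = 157.54 × 35.4 = 5576.8 N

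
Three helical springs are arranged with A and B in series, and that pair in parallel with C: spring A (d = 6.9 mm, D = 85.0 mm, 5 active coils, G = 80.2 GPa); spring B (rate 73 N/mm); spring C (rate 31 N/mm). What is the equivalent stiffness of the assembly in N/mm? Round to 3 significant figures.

37.7 N/mm

k_A = Gd⁴/(8D³N_a) = (80.2×10³)(6.9⁴)/(8·85.0³·5) = 7.4004 N/mm
Springs A,B series: k_AB = 1/(1/7.4004+1/73) = 6.7192 N/mm; parallel with C: k_eq = 6.7192+31 = 37.719 N/mm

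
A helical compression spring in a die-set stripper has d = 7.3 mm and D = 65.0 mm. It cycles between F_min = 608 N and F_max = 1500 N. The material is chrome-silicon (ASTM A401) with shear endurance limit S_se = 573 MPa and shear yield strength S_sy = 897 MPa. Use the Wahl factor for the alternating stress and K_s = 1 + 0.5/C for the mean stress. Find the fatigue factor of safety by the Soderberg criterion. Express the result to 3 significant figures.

C = D/d = 65.0/7.3 = 8.9041; K_W = (4C−1)/(4C−4)+0.615/C = 1.1640; K_s = 1+0.5/C = 1.0562
F_a = (F_max−F_min)/2 = 446 N; F_m = (F_max+F_min)/2 = 1054 N
τ_a = K_W·8F_aD/(πd³) = 1.1640 × 189.77 = 220.88 MPa
τ_m = K_s·8F_mD/(πd³) = 1.0562 × 448.46 = 473.64 MPa
Soderberg: 1/n_f = τ_a/S_se + τ_m/S_sy = 220.88/573 + 473.64/897 = 0.38548 + 0.52803 = 0.91351
n_f = 1/0.91351 = 1.095

1.09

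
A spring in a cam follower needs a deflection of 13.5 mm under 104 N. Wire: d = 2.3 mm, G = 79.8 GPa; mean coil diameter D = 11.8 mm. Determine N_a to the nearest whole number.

22

Required rate k = F/δ = 104/13.5 = 7.7037 N/mm
N_a = Gd⁴/(8D³k) = (79.8×10³ × 2.3⁴)/(8 × 11.8³ × 7.7037)
    = 2.23313e+06 / 101259 = 22.05 → 22 coils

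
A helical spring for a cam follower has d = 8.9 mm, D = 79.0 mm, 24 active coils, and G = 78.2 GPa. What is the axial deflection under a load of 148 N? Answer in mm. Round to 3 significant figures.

28.6 mm

k = Gd⁴/(8D³N_a) = (78.2×10³)(8.9⁴)/(8·79.0³·24) = 5.183 N/mm
δ = F/k = 148 / 5.183 = 28.555 mm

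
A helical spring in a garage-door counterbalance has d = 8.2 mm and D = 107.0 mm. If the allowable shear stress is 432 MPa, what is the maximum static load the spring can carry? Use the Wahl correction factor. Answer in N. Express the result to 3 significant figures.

C = D/d = 107.0/8.2 = 13.0488
K_W = (4C−1)/(4C−4) + 0.615/C = 51.195/48.195 + 0.0471 = 1.1094
τ_max = K·8FD/(πd³) → F_max = τ_allow·πd³/(8DK)
F_max = 432·π·8.2³/(8·107.0·1.1094) = 7.483e+05/949.63 = 787.99 N

788 N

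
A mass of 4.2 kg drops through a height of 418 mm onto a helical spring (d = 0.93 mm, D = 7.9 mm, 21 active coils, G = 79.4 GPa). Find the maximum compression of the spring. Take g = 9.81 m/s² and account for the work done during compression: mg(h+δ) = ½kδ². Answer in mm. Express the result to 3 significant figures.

k = Gd⁴/(8D³N_a) = (79.4×10³)(0.93⁴)/(8·7.9³·21) = 0.71707 N/mm
W = mg = 4.2 × 9.81 = 41.202 N
½kδ² − Wδ − Wh = 0 → δ = (W + √(W² + 2kWh))/k
δ = (41.202 + √(1697.6 + 24699.4))/0.71707 = (41.202 + 162.47)/0.71707 = 284.04 mm

284 mm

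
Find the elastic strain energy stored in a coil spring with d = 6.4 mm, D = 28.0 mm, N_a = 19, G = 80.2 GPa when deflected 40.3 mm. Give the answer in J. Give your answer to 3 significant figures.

32.7 J

k = Gd⁴/(8D³N_a) = (80.2×10³)(6.4⁴)/(8·28.0³·19) = 40.325 N/mm
U = ½kδ² = 0.5 × 40.325 × 40.3² = 32746 N·mm = 32.746 J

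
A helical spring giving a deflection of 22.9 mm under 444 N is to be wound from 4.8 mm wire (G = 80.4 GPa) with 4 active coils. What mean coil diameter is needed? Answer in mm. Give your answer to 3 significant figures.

41.0 mm

Required rate k = F/δ = 444/22.9 = 19.389 N/mm
D = (Gd⁴/(8N_a·k))^(1/3) = (80.4×10³·4.8⁴/(8·4·19.389))^(1/3)
  = (68789.7)^(1/3) = 40.9740 mm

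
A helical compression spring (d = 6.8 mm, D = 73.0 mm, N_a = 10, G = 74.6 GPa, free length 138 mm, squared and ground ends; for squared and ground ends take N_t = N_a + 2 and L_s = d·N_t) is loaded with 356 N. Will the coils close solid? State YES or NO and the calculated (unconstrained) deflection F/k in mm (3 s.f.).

k = Gd⁴/(8D³N_a) = (74.6×10³)(6.8⁴)/(8·73.0³·10) = 5.1253 N/mm
N_t = 12; L_s = 6.8·12 = 81.6 mm; δ_solid = L₀ − L_s = 138 − 81.6 = 56.4 mm
δ = F/k = 356/5.1253 = 69.46 mm
δ ≥ δ_solid → spring goes solid

YES, δ = 69.5 mm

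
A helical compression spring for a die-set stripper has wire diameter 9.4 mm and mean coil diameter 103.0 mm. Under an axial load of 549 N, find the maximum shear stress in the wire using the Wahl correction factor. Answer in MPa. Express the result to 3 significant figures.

196 MPa

Spring index C = D/d = 103.0/9.4 = 10.9574
K_W = (4C−1)/(4C−4) + 0.615/C = 42.830/39.830 + 0.0561 = 1.1314
τ₀ = 8FD/(πd³) = 8·549·103.0/(π·9.4³) = 452376/2609.4 = 173.37 MPa
τ_max = K·τ₀ = 1.1314 × 173.37 = 196.16 MPa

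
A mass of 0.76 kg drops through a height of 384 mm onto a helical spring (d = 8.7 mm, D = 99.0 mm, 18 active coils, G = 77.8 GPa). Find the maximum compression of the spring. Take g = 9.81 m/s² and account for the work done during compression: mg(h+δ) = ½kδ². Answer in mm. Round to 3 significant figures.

44.8 mm

k = Gd⁴/(8D³N_a) = (77.8×10³)(8.7⁴)/(8·99.0³·18) = 3.19 N/mm
W = mg = 0.76 × 9.81 = 7.4556 N
½kδ² − Wδ − Wh = 0 → δ = (W + √(W² + 2kWh))/k
δ = (7.4556 + √(55.586 + 18265.5))/3.19 = (7.4556 + 135.36)/3.19 = 44.769 mm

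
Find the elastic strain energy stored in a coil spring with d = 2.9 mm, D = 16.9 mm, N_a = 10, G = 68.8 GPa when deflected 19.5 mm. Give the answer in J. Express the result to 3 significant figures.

2.40 J

k = Gd⁴/(8D³N_a) = (68.8×10³)(2.9⁴)/(8·16.9³·10) = 12.602 N/mm
U = ½kδ² = 0.5 × 12.602 × 19.5² = 2395.9 N·mm = 2.3959 J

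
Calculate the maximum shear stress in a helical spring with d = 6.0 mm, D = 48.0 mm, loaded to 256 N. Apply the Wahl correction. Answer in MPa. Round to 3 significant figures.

172 MPa

Spring index C = D/d = 48.0/6.0 = 8.0000
K_W = (4C−1)/(4C−4) + 0.615/C = 31.000/28.000 + 0.0769 = 1.1840
τ₀ = 8FD/(πd³) = 8·256·48.0/(π·6.0³) = 98304/678.58 = 144.87 MPa
τ_max = K·τ₀ = 1.1840 × 144.87 = 171.52 MPa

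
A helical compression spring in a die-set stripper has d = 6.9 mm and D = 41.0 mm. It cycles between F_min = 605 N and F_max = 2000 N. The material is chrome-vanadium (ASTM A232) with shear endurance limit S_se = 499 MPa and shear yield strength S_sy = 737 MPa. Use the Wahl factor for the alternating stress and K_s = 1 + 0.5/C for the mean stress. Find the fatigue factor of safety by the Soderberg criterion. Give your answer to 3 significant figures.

C = D/d = 41.0/6.9 = 5.9420; K_W = (4C−1)/(4C−4)+0.615/C = 1.2553; K_s = 1+0.5/C = 1.0841
F_a = (F_max−F_min)/2 = 697.5 N; F_m = (F_max+F_min)/2 = 1302.5 N
τ_a = K_W·8F_aD/(πd³) = 1.2553 × 221.68 = 278.26 MPa
τ_m = K_s·8F_mD/(πd³) = 1.0841 × 413.96 = 448.79 MPa
Soderberg: 1/n_f = τ_a/S_se + τ_m/S_sy = 278.26/499 + 448.79/737 = 0.55764 + 0.60894 = 1.1666
n_f = 1/1.1666 = 0.8572

0.857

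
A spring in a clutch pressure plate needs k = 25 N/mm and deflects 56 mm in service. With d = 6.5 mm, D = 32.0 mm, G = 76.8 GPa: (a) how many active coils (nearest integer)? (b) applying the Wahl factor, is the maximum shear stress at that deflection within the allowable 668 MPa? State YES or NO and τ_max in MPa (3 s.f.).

N_a = Gd⁴/(8D³k) = (76.8×10³)(6.5⁴)/(8·32.0³·25) = 20.92 → N_a = 21
Actual rate k = Gd⁴/(8D³·21) = 24.903 N/mm
Working load F = kδ = 24.903·56 = 1394.6 N
C = 32.0/6.5 = 4.9231; K_W = (4C−1)/(4C−4)+0.615/C = 1.3161
τ_max = K_W·8FD/(πd³) = 1.3161·413.8 = 544.61 MPa
τ_max ≤ 668 MPa → acceptable

(a) 21 coils; (b) YES, τ_max = 545 MPa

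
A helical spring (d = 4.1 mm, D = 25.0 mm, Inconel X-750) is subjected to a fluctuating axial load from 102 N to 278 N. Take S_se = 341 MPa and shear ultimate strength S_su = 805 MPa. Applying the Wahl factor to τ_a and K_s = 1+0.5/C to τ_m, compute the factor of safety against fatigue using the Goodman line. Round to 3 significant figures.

C = D/d = 25.0/4.1 = 6.0976; K_W = (4C−1)/(4C−4)+0.615/C = 1.2480; K_s = 1+0.5/C = 1.0820
F_a = (F_max−F_min)/2 = 88 N; F_m = (F_max+F_min)/2 = 190 N
τ_a = K_W·8F_aD/(πd³) = 1.2480 × 81.285 = 101.44 MPa
τ_m = K_s·8F_mD/(πd³) = 1.0820 × 175.5 = 189.89 MPa
Goodman: 1/n_f = τ_a/S_se + τ_m/S_su = 101.44/341 + 189.89/805 = 0.29749 + 0.23589 = 0.53338
n_f = 1/0.53338 = 1.875

1.87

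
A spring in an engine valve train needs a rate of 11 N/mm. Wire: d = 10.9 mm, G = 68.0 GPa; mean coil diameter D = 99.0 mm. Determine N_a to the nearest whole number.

11

N_a = Gd⁴/(8D³k) = (68.0×10³ × 10.9⁴)/(8 × 99.0³ × 11)
    = 9.59875e+08 / 8.53863e+07 = 11.24 → 11 coils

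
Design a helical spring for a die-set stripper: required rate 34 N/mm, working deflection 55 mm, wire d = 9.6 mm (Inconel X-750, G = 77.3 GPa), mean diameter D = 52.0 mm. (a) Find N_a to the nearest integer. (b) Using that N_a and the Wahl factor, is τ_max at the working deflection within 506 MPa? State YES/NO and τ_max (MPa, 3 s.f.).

N_a = Gd⁴/(8D³k) = (77.3×10³)(9.6⁴)/(8·52.0³·34) = 17.17 → N_a = 17
Actual rate k = Gd⁴/(8D³·17) = 34.333 N/mm
Working load F = kδ = 34.333·55 = 1888.3 N
C = 52.0/9.6 = 5.4167; K_W = (4C−1)/(4C−4)+0.615/C = 1.2833
τ_max = K_W·8FD/(πd³) = 1.2833·282.62 = 362.7 MPa
τ_max ≤ 506 MPa → acceptable

(a) 17 coils; (b) YES, τ_max = 363 MPa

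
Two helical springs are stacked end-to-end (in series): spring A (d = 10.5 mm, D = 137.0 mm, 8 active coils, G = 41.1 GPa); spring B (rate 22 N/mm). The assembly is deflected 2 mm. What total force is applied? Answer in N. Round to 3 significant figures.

k_A = Gd⁴/(8D³N_a) = (41.1×10³)(10.5⁴)/(8·137.0³·8) = 3.0357 N/mm
Series: 1/k_eq = 1/3.0357 + 1/22 = 0.37487; k_eq = 2.6676 N/mm
F = k_eq·δ = 2.6676·2 = 5.3352 N

5.34 N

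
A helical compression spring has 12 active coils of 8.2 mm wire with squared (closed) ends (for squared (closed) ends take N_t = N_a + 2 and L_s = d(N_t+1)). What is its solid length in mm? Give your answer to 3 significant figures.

squared (closed) ends: N_t = N_a + 2 = 12 + 2 = 14
L_s = d·(N_t+1) = 8.2 × 15 = 123 mm

123 mm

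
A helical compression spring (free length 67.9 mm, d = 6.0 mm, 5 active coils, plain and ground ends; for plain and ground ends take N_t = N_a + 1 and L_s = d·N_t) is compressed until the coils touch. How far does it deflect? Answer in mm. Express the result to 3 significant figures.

N_t = 6; L_s = 6.0·6 = 36 mm
δ_solid = L₀ − L_s = 67.9 − 36 = 31.9 mm

31.9 mm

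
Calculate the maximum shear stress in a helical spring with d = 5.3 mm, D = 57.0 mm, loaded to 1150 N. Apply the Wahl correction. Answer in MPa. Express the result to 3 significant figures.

1270 MPa

Spring index C = D/d = 57.0/5.3 = 10.7547
K_W = (4C−1)/(4C−4) + 0.615/C = 42.019/39.019 + 0.0572 = 1.1341
τ₀ = 8FD/(πd³) = 8·1150·57.0/(π·5.3³) = 524400/467.71 = 1121.2 MPa
τ_max = K·τ₀ = 1.1341 × 1121.2 = 1271.5 MPa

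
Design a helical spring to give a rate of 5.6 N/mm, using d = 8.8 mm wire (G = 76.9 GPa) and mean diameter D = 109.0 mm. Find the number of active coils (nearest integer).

N_a = Gd⁴/(8D³k) = (76.9×10³ × 8.8⁴)/(8 × 109.0³ × 5.6)
    = 4.61166e+08 / 5.80173e+07 = 7.949 → 8 coils

8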